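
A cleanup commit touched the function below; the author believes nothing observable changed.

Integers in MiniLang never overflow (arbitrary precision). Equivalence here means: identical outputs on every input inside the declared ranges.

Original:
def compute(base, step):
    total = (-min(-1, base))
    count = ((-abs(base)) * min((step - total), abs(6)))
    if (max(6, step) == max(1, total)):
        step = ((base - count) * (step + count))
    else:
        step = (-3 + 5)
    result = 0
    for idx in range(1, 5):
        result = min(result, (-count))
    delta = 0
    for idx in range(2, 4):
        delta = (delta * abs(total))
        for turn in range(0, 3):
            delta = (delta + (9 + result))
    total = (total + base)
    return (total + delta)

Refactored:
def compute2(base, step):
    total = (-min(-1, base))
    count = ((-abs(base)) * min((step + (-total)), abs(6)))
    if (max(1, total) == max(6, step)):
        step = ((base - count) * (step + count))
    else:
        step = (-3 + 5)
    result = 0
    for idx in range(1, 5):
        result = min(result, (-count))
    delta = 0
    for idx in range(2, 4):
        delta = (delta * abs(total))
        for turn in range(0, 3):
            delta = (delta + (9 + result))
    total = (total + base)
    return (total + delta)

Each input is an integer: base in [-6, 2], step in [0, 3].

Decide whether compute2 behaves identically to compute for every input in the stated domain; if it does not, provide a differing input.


Reading the diff, among the changes: arithmetic usage differs.
Tracing base=-6, step=1: compute: total = 6; count = 30; (max(6, step) == max(1, total)) -> true; step = -1116; result = 0; [idx=1]; result = -30; [idx=2]; result = -30; [idx=3]; result = -30; [idx=4]; result = -30; delta = 0; [idx=2]; delta = 0; [turn=0]; delta = -21; [turn=1]; delta = -42; [turn=2]; delta = -63; [idx=3]; delta = -378; [turn=0]; delta = -399; [turn=1]; delta = -420; [turn=2]; delta = -441; total = 0; return -441 | compute2: total = 6; count = 30; (max(1, total) == max(6, step)) -> true; step = -1116; result = 0; [idx=1]; result = -30; [idx=2]; result = -30; [idx=3]; result = -30; [idx=4]; result = -30; delta = 0; [idx=2]; delta = 0; [turn=0]; delta = -21; [turn=1]; delta = -42; [turn=2]; delta = -63; [idx=3]; delta = -378; [turn=0]; delta = -399; [turn=1]; delta = -420; [turn=2]; delta = -441; total = 0; return -441 — matching result -441.
An exhaustive pass over the 36 declared inputs shows identical outputs.
verdict: equivalent


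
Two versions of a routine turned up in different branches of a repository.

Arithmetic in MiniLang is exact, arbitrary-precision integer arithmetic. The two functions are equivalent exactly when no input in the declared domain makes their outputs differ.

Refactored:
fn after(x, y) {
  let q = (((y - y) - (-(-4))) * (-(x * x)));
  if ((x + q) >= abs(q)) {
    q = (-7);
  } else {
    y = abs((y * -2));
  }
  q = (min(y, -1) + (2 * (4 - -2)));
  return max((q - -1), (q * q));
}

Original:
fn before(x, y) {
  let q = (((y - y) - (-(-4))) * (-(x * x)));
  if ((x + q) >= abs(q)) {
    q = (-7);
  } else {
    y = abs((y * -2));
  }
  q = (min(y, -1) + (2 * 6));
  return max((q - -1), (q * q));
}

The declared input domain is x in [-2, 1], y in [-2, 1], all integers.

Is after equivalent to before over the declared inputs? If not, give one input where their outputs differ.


The two are interchangeable: arithmetic usage differs; also constant usage differs, and every declared input agrees.
One worked example (x=1, y=-1) — before: q=4, then ((x + q) >= abs(q)) is true, then q=-7, then q=11, then returns 121; after: q=4, then ((x + q) >= abs(q)) is true, then q=-7, then q=11, then returns 121; agreement on 121.
Across all 16 domain points the two functions coincide.
verdict: equivalent


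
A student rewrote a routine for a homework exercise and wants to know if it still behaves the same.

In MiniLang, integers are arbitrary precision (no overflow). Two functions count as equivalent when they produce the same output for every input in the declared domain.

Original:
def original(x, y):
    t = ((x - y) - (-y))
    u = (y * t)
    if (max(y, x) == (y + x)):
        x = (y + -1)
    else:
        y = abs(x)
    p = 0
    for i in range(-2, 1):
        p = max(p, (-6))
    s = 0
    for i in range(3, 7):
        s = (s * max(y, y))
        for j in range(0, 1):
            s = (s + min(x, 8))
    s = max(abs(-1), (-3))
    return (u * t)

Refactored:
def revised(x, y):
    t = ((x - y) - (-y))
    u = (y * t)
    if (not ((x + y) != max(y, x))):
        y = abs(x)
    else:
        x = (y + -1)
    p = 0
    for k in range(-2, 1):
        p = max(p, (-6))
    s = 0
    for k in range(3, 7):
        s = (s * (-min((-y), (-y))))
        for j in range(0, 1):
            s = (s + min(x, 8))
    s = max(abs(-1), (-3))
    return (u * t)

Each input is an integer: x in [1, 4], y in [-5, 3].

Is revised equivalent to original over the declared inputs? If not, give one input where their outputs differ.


Equivalent. There is a behavioral-looking edit here, yet the outcome never shifts on this domain.
An exhaustive pass over the 36 declared inputs shows identical outputs.
One worked example (x=4, y=3) — original: t = 4; u = 12; (max(y, x) == (y + x)) -> false; y = 4; p = 0; [i=-2]; p = 0; [i=-1]; p = 0; [i=0]; p = 0; s = 0; [i=3]; s = 0; [j=0]; s = 4; [i=4]; s = 16; [j=0]; s = 20; [i=5]; s = 80; [j=0]; s = 84; [i=6]; s = 336; [j=0]; s = 340; s = 1; return 48; revised: t = 4; u = 12; (not ((x + y) != max(y, x))) -> false; x = 2; p = 0; [k=-2]; p = 0; [k=-1]; p = 0; [k=0]; p = 0; s = 0; [k=3]; s = 0; [j=0]; s = 2; [k=4]; s = 6; [j=0]; s = 8; [k=5]; s = 24; [j=0]; s = 26; [k=6]; s = 78; [j=0]; s = 80; s = 1; return 48; agreement on 48.
verdict: equivalent


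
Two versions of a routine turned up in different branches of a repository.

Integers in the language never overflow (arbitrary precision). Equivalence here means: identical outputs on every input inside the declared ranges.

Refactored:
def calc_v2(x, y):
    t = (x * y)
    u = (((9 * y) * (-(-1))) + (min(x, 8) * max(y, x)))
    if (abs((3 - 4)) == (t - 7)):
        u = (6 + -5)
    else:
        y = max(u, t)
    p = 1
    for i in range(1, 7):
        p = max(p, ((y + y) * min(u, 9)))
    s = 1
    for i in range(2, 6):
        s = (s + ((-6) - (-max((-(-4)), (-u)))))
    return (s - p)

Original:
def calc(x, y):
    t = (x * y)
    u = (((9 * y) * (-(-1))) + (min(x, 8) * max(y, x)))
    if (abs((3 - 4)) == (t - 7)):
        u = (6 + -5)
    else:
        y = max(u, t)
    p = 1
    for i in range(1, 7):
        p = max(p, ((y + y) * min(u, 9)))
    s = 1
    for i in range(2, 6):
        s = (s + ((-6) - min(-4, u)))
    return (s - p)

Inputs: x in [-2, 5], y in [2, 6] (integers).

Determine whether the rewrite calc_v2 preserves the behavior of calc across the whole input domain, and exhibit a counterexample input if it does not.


Equivalent — the differences include min/max/abs usage differs, yet no declared input distinguishes the two.
As a probe, take x=-1, y=4: calc runs t := -4 | u := 32 | (abs((3 - 4)) == (t - 7)): false | y := 32 | p := 1 | iter i=1: | p := 576 | iter i=2: | p := 576 | iter i=3: | p := 576 | iter i=4: | p := 576 | iter i=5: | p := 576 | iter i=6: | p := 576 | s := 1 | iter i=2: | s := -1 | iter i=3: | s := -3 | iter i=4: | s := -5 | iter i=5: | s := -7 | result -583; calc_v2 runs t := -4 | u := 32 | (abs((3 - 4)) == (t - 7)): false | y := 32 | p := 1 | iter i=1: | p := 576 | iter i=2: | p := 576 | iter i=3: | p := 576 | iter i=4: | p := 576 | iter i=5: | p := 576 | iter i=6: | p := 576 | s := 1 | iter i=2: | s := -1 | iter i=3: | s := -3 | iter i=4: | s := -5 | iter i=5: | s := -7 | result -583; both end at -583.
An exhaustive pass over the 40 declared inputs shows identical outputs.
verdict: equivalent


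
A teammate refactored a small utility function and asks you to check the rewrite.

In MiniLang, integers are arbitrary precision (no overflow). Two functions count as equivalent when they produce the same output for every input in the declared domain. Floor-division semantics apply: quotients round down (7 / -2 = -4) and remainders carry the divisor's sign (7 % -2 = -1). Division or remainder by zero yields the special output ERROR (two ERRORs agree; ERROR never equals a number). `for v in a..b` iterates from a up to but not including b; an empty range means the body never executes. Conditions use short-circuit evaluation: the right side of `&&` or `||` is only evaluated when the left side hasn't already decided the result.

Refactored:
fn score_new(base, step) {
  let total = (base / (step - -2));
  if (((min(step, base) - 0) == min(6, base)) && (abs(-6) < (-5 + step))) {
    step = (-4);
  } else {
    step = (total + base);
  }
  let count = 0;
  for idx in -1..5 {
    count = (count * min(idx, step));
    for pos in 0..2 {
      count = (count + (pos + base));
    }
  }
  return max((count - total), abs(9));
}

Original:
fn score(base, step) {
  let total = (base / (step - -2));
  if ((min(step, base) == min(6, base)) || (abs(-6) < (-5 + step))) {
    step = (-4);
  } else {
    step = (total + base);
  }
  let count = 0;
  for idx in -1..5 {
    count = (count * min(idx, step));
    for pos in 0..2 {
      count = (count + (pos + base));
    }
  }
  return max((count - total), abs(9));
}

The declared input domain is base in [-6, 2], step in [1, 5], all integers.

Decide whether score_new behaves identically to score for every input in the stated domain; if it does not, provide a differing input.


base=-6, step=1 yields 9011 from score but 320399 from score_new.
verdict: not equivalent; witness: base=-6, step=1


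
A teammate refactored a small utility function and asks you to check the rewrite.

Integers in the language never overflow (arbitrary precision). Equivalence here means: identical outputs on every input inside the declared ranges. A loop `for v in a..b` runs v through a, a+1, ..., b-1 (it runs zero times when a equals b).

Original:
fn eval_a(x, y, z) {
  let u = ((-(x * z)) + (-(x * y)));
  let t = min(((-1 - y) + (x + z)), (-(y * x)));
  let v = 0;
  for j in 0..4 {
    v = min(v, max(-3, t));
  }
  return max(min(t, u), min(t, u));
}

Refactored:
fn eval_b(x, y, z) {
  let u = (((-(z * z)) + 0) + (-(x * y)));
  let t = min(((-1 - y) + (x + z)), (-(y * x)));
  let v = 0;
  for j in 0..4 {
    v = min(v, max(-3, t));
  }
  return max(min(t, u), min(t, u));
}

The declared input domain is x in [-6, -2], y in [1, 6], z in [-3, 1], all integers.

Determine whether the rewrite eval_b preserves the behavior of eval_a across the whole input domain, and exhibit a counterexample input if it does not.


Consider the input x=-6, y=1, z=-3.
eval_a: u=-12, then t=-11, then v=0, then (j=0), then v=-3, then (j=1), then v=-3, then (j=2), then v=-3, then (j=3), then v=-3, then returns -12
eval_b: u=-3, then t=-11, then v=0, then (j=0), then v=-3, then (j=1), then v=-3, then (j=2), then v=-3, then (j=3), then v=-3, then returns -11
-12 vs -11 — the two versions disagree here.
verdict: not equivalent; witness: x=-6, y=1, z=-3


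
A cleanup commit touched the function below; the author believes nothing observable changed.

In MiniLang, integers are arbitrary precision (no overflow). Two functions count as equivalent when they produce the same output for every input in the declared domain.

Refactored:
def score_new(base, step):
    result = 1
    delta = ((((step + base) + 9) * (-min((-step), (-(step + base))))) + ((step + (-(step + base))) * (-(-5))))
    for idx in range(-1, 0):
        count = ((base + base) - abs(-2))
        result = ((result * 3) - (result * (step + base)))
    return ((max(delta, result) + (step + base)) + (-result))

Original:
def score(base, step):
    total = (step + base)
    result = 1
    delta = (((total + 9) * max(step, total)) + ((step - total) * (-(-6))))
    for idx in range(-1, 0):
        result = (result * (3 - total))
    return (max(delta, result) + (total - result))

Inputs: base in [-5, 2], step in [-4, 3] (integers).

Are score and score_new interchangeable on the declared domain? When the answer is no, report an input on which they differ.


Consider the input base=-5, step=-4.
score: total=-9, then result=1, then delta=30, then (idx=-1), then result=12, then returns 9
score_new: result=1, then delta=25, then (idx=-1), then count=-12, then result=12, then returns 4
9 vs 4 — the two versions disagree here.
verdict: not equivalent; witness: base=-5, step=-4


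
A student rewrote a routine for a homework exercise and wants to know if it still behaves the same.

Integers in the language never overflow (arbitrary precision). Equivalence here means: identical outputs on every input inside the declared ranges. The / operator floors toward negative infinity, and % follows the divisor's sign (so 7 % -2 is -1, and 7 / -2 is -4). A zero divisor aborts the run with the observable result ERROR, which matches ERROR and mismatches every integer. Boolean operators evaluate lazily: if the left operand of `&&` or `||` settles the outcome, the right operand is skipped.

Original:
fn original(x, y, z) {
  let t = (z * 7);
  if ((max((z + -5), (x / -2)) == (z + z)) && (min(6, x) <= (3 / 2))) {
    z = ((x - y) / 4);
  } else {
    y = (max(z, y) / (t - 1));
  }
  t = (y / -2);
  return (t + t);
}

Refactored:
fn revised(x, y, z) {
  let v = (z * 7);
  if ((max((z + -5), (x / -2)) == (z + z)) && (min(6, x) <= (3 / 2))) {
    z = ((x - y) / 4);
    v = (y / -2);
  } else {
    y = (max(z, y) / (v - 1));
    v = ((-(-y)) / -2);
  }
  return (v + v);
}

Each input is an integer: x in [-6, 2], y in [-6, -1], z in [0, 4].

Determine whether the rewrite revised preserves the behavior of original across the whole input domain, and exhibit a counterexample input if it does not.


Side by side, the visible changes include: constant usage differs, and statement counts differ, and arithmetic usage differs, and local variable names differ.
Spot check at x=2, y=-2, z=0 — original: t = 0; ((max((z + -5), (x / -2)) == (z + z)) && (min(6, x) <= (3 / 2))) -> false; y = 0; t = 0; return 0. revised: v = 0; ((max((z + -5), (x / -2)) == (z + z)) && (min(6, x) <= (3 / 2))) -> false; y = 0; v = 0; return 0. Both give 0.
Sweeping the whole domain (270 inputs) finds no disagreement.
verdict: equivalent


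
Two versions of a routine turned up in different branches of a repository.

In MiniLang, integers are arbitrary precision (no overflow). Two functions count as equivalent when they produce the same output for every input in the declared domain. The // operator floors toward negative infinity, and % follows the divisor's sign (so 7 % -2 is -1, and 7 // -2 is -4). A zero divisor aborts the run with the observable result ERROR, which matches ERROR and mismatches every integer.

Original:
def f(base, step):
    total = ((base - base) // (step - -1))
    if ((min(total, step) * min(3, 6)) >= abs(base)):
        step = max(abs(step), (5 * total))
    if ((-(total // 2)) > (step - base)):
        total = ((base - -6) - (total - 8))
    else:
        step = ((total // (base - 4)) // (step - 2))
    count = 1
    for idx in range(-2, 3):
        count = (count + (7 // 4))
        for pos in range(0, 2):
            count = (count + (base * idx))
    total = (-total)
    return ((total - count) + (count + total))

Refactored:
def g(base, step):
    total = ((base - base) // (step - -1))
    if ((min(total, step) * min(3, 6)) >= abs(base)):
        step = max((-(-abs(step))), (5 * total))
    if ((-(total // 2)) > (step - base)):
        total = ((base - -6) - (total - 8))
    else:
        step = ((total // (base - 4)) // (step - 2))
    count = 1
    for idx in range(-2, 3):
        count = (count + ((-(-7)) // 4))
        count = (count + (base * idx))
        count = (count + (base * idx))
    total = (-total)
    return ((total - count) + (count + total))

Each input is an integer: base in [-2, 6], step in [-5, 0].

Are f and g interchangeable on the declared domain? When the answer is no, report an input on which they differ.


Reading the diff, among the changes: loop structure differs, plus arithmetic usage differs, plus local variable names differ.
Spot check at base=6, step=-5 — f: total becomes 0; next ((min(total, step) * min(3, 6)) >= abs(base)) evaluates to false; next ((-(total // 2)) > (step - base)) evaluates to true; next total becomes 20; next count becomes 1; next at idx=-2:; next count becomes 2; next at pos=0:; next count becomes -10; next at pos=1:; next count becomes -22; next at idx=-1:; next count becomes -21; next at pos=0:; next count becomes -27; next at pos=1:; next count becomes -33; next at idx=0:; next count becomes -32; next at pos=0:; next count becomes -32; next at pos=1:; next count becomes -32; next at idx=1:; next count becomes -31; next at pos=0:; next count becomes -25; next at pos=1:; next count becomes -19; next at idx=2:; next count becomes -18; next at pos=0:; next count becomes -6; next at pos=1:; next count becomes 6; next total becomes -20; next final value -40. g: total becomes 0; next ((min(total, step) * min(3, 6)) >= abs(base)) evaluates to false; next ((-(total // 2)) > (step - base)) evaluates to true; next total becomes 20; next count becomes 1; next at idx=-2:; next count becomes 2; next count becomes -10; next count becomes -22; next at idx=-1:; next count becomes -21; next count becomes -27; next count becomes -33; next at idx=0:; next count becomes -32; next count becomes -32; next count becomes -32; next at idx=1:; next count becomes -31; next count becomes -25; next count becomes -19; next at idx=2:; next count becomes -18; next count becomes -6; next count becomes 6; next total becomes -20; next final value -40. Both give -40.
An exhaustive pass over the 54 declared inputs shows identical outputs.
verdict: equivalent


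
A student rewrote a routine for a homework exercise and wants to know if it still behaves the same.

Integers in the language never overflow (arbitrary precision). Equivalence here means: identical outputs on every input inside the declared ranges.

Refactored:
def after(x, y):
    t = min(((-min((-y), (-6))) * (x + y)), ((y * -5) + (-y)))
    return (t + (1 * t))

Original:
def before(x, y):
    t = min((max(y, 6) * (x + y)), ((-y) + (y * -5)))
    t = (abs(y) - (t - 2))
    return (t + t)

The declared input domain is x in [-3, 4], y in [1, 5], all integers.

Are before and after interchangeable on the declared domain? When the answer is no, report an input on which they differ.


Evaluate both at x=-3, y=1.
before: t=-12, then t=15, then returns 30
after: t=-12, then returns -24
30 against -24: the behavior changed.
verdict: not equivalent; witness: x=-3, y=1


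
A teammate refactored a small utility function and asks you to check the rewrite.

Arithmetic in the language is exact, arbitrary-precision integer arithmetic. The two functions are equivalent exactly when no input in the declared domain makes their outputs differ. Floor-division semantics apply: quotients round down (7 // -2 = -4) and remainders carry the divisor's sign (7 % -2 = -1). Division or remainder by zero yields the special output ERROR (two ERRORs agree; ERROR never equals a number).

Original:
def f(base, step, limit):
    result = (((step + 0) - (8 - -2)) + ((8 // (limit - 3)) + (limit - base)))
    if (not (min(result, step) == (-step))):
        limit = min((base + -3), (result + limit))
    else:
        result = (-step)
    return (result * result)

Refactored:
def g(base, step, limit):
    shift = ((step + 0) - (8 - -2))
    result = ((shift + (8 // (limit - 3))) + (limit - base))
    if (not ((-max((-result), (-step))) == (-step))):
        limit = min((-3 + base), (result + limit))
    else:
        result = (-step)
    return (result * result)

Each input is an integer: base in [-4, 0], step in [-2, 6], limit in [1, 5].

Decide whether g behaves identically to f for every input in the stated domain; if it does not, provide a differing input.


The two are interchangeable: local variable names differ, plus min/max/abs usage differs, plus statement counts differ, and every declared input agrees.
Tracing base=-4, step=3, limit=4: f: result becomes 9; next (not (min(result, step) == (-step))) evaluates to true; next limit becomes -7; next final value 81 | g: shift becomes -7; next result becomes 9; next (not ((-max((-result), (-step))) == (-step))) evaluates to true; next limit becomes -7; next final value 81 — matching result 81.
Across all 225 domain points the two functions coincide.
verdict: equivalent


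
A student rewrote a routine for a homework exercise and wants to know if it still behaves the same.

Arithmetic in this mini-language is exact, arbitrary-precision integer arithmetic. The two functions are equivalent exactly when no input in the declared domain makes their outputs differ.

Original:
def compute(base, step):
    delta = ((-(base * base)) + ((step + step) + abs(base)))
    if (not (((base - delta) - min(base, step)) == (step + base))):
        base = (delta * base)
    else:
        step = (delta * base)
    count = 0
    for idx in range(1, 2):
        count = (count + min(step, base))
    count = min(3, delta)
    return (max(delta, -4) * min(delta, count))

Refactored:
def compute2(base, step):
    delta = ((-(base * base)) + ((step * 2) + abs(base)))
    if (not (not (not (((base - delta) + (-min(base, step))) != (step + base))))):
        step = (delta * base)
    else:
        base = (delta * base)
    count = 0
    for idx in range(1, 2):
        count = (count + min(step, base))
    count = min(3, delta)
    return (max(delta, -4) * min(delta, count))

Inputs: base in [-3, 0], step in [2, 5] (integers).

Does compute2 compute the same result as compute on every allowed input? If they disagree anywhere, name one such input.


Equivalent — the differences include boolean connective usage differs, and constant usage differs, and comparison usage differs, and arithmetic usage differs, yet no declared input distinguishes the two.
One worked example (base=-1, step=4) — compute: delta = 8; (not (((base - delta) - min(base, step)) == (step + base))) -> true; base = -8; count = 0; [idx=1]; count = -8; count = 3; return 24; compute2: delta = 8; (not (not (not (((base - delta) + (-min(base, step))) != (step + base))))) -> false; base = -8; count = 0; [idx=1]; count = -8; count = 3; return 24; agreement on 24.
Every one of the 16 inputs gives matching results.
verdict: equivalent


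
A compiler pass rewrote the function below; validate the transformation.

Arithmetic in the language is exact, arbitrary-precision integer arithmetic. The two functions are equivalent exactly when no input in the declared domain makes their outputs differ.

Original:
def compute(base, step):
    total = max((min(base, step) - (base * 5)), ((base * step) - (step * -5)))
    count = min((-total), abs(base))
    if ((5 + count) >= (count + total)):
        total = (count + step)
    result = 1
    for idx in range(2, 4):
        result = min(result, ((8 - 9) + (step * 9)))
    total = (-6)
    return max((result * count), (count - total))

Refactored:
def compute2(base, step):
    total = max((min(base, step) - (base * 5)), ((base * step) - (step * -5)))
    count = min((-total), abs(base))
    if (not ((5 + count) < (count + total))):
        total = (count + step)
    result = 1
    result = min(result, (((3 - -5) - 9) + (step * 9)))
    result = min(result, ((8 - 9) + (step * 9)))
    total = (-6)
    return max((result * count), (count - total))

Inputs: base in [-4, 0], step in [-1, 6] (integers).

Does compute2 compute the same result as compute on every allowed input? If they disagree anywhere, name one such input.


The two are interchangeable: local variable names differ; and boolean connective usage differs; and min/max/abs usage differs; and arithmetic usage differs; and comparison usage differs; and loop structure differs; and constant usage differs, and every declared input agrees.
Spot check at base=-3, step=4 — compute: total := 12 | count := -12 | ((5 + count) >= (count + total)): false | result := 1 | iter idx=2: | result := 1 | iter idx=3: | result := 1 | total := -6 | result -6. compute2: total := 12 | count := -12 | (not ((5 + count) < (count + total))): false | result := 1 | result := 1 | result := 1 | total := -6 | result -6. Both give -6.
An exhaustive pass over the 40 declared inputs shows identical outputs.
verdict: equivalent


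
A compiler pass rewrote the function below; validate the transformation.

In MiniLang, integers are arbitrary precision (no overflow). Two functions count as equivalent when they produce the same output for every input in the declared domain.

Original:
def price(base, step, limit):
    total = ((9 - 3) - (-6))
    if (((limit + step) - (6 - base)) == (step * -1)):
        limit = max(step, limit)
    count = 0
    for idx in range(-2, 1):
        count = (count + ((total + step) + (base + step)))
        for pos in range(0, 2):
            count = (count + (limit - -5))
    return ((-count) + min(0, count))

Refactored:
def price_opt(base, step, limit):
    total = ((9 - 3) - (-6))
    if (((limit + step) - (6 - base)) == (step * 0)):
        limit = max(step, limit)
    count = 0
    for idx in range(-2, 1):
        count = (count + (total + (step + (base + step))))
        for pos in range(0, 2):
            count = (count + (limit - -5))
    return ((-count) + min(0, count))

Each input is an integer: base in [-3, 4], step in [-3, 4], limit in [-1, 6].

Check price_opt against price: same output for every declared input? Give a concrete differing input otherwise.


These are not equivalent — on base=-3, step=4, limit=1 the outputs split (-105 vs -87).
price: total = 12; (((limit + step) - (6 - base)) == (step * -1)) -> true; limit = 4; count = 0; [idx=-2]; count = 17; [pos=0]; count = 26; [pos=1]; count = 35; [idx=-1]; count = 52; [pos=0]; count = 61; [pos=1]; count = 70; [idx=0]; count = 87; [pos=0]; count = 96; [pos=1]; count = 105; return -105
price_opt: total = 12; (((limit + step) - (6 - base)) == (step * 0)) -> false; count = 0; [idx=-2]; count = 17; [pos=0]; count = 23; [pos=1]; count = 29; [idx=-1]; count = 46; [pos=0]; count = 52; [pos=1]; count = 58; [idx=0]; count = 75; [pos=0]; count = 81; [pos=1]; count = 87; return -87
verdict: not equivalent; witness: base=-3, step=4, limit=1


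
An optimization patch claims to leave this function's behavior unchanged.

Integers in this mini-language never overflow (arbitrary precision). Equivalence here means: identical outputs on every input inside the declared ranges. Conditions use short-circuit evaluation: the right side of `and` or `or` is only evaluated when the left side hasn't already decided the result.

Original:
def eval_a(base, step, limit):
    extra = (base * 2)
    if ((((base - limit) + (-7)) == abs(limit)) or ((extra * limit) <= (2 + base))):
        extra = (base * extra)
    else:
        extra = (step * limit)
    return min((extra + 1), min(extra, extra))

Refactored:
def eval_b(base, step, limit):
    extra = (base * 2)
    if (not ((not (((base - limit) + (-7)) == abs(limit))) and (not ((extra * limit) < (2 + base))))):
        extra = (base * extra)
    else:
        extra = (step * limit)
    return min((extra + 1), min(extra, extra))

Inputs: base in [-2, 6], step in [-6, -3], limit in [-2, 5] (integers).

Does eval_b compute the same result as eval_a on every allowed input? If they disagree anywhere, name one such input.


base=-2, step=-6, limit=0 yields 8 from eval_a but 0 from eval_b.
verdict: not equivalent; witness: base=-2, step=-6, limit=0


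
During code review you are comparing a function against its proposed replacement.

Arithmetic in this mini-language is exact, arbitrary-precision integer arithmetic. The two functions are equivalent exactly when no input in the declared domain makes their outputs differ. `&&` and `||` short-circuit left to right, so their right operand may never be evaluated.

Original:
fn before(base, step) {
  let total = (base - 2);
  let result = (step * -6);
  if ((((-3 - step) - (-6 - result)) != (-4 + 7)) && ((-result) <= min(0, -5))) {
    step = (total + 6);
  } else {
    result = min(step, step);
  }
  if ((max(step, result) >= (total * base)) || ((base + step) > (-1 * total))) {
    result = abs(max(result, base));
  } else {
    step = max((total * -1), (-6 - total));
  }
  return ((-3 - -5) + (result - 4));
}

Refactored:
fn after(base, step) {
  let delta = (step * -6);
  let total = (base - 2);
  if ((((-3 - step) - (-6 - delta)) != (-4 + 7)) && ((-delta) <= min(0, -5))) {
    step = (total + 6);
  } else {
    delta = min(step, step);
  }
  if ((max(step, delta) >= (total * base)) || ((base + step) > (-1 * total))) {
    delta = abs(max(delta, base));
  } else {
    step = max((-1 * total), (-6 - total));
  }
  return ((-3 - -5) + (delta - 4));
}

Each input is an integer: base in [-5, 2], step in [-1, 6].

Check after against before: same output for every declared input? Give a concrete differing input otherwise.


Side by side, the visible changes include: local variable names differ.
Tracing base=-5, step=2: before: total := -7 | result := -12 | ((((-3 - step) - (-6 - result)) != (-4 + 7)) && ((-result) <= min(0, -5))): false | result := 2 | ((max(step, result) >= (total * base)) || ((base + step) > (-1 * total))): false | step := 7 | result 0 | after: delta := -12 | total := -7 | ((((-3 - step) - (-6 - delta)) != (-4 + 7)) && ((-delta) <= min(0, -5))): false | delta := 2 | ((max(step, delta) >= (total * base)) || ((base + step) > (-1 * total))): false | step := 7 | result 0 — matching result 0.
Every one of the 64 inputs gives matching results.
verdict: equivalent


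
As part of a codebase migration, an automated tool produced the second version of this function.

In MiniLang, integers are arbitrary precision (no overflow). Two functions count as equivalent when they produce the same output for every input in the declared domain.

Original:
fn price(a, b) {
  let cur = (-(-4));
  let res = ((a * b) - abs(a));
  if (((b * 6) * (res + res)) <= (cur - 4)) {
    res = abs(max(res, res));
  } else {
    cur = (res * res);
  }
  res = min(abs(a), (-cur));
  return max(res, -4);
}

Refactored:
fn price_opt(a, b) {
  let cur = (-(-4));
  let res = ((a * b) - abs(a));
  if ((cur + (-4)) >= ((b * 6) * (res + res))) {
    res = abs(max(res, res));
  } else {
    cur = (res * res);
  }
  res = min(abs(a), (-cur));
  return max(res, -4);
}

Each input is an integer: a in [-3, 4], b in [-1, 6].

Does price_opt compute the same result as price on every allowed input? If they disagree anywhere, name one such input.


Differences: arithmetic usage differs, and comparison usage differs — yet all 64 inputs agree.
verdict: equivalent


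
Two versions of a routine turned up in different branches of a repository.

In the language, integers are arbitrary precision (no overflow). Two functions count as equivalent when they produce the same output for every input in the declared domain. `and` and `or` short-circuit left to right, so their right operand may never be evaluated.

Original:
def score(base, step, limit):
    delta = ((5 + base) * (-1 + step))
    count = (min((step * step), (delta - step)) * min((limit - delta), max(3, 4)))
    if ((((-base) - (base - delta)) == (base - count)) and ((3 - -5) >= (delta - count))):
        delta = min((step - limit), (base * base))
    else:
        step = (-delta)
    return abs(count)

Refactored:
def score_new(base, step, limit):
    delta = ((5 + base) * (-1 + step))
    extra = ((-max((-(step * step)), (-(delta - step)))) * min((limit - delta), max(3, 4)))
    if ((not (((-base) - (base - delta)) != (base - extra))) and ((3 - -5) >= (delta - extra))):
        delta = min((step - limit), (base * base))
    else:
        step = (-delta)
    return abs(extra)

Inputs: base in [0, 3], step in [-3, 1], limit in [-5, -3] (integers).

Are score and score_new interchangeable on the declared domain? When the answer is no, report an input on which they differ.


Comparing the listings, the differences include: comparison usage differs; min/max/abs usage differs; local variable names differ; boolean connective usage differs.
As a probe, take base=2, step=0, limit=-4: score runs delta=-7, then count=-21, then ((((-base) - (base - delta)) == (base - count)) and ((3 - -5) >= (delta - count))) is false, then step=7, then returns 21; score_new runs delta=-7, then extra=-21, then ((not (((-base) - (base - delta)) != (base - extra))) and ((3 - -5) >= (delta - extra))) is false, then step=7, then returns 21; both end at 21.
An exhaustive pass over the 60 declared inputs shows identical outputs.
verdict: equivalent


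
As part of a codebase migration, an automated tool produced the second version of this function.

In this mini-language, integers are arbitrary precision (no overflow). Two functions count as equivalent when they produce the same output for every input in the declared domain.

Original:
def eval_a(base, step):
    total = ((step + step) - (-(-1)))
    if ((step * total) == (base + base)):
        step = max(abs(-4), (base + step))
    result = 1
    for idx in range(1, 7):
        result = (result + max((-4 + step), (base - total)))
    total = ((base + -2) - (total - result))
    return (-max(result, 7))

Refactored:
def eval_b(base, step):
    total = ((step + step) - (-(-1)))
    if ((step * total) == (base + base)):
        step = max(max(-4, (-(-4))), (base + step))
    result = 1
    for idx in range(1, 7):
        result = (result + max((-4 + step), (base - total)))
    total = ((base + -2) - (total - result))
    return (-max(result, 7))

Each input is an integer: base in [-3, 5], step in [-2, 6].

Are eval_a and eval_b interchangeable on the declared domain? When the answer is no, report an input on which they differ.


Side by side, the visible changes include: min/max/abs usage differs, constant usage differs.
As a probe, take base=-2, step=-2: eval_a runs total = -5; ((step * total) == (base + base)) -> false; result = 1; [idx=1]; result = 4; [idx=2]; result = 7; [idx=3]; result = 10; [idx=4]; result = 13; [idx=5]; result = 16; [idx=6]; result = 19; total = 20; return -19; eval_b runs total = -5; ((step * total) == (base + base)) -> false; result = 1; [idx=1]; result = 4; [idx=2]; result = 7; [idx=3]; result = 10; [idx=4]; result = 13; [idx=5]; result = 16; [idx=6]; result = 19; total = 20; return -19; both end at -19.
Checked all 81 inputs in the declared domain: the outputs agree on every one.
verdict: equivalent


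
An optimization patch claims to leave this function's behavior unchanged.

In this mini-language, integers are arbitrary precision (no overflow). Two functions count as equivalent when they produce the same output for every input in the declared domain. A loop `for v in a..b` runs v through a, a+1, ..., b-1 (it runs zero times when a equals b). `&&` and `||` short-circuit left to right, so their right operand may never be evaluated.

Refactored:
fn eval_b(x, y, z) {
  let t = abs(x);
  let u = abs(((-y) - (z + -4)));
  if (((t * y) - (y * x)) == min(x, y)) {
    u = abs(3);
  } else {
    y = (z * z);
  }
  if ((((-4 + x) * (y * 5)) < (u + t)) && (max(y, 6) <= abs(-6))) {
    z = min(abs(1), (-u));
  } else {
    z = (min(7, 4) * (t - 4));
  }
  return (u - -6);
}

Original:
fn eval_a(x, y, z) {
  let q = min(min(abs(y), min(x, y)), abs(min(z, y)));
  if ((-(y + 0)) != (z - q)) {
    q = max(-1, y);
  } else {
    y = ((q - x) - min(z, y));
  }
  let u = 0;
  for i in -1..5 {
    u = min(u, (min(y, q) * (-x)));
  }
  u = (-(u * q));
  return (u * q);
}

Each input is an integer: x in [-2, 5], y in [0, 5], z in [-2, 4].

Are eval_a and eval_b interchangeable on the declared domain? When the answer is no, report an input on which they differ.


Run the pair on x=-2, y=0, z=-2.
eval_a: q := -2 | ((-(y + 0)) != (z - q)): false | y := 2 | u := 0 | iter i=-1: | u := -4 | iter i=0: | u := -4 | iter i=1: | u := -4 | iter i=2: | u := -4 | iter i=3: | u := -4 | iter i=4: | u := -4 | u := -8 | result 16
eval_b: t := 2 | u := 6 | (((t * y) - (y * x)) == min(x, y)): false | y := 4 | ((((-4 + x) * (y * 5)) < (u + t)) && (max(y, 6) <= abs(-6))): true | z := -6 | result 12
16 vs 12 — the two versions disagree here.
verdict: not equivalent; witness: x=-2, y=0, z=-2


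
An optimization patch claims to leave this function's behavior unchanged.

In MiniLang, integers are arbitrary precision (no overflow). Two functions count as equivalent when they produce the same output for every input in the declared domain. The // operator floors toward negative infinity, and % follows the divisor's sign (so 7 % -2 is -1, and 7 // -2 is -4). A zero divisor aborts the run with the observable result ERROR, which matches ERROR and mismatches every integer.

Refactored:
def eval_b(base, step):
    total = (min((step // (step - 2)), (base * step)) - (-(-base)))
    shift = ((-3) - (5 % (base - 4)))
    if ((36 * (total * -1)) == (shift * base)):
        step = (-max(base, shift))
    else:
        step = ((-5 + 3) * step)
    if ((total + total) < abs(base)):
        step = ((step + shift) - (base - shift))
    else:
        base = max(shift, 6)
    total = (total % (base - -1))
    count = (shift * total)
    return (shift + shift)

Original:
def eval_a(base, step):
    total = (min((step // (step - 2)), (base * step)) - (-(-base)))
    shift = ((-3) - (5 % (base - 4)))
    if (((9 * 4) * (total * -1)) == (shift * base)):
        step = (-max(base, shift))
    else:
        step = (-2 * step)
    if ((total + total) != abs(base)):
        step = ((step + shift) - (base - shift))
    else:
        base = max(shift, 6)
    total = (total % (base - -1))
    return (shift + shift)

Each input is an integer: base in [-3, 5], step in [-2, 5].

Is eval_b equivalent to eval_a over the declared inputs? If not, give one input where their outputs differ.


Consider the input base=-1, step=-2.
eval_a: total becomes 1; next shift becomes -3; next (((9 * 4) * (total * -1)) == (shift * base)) evaluates to false; next step becomes 4; next ((total + total) != abs(base)) evaluates to true; next step becomes -1; next hits division by zero so the output is ERROR
eval_b: total becomes 1; next shift becomes -3; next ((36 * (total * -1)) == (shift * base)) evaluates to false; next step becomes 4; next ((total + total) < abs(base)) evaluates to false; next base becomes 6; next total becomes 1; next count becomes -3; next final value -6
ERROR and -6 differ, so these are not the same function on this domain.
verdict: not equivalent; witness: base=-1, step=-2


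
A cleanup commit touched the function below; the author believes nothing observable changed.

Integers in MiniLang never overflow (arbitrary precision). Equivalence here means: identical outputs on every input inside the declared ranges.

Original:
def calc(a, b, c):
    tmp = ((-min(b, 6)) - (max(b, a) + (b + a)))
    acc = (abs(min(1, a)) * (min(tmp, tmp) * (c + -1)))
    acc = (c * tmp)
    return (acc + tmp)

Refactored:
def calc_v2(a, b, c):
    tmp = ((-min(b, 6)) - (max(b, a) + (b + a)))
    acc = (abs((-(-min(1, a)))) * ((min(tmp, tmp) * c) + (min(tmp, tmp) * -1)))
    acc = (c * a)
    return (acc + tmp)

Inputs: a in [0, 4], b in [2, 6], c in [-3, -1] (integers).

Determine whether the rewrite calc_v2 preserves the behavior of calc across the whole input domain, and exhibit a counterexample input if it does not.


Not equivalent: a=0, b=2, c=-3 separates them (12 vs -6).
calc: tmp := -6 | acc := 0 | acc := 18 | result 12
calc_v2: tmp := -6 | acc := 0 | acc := 0 | result -6
verdict: not equivalent; witness: a=0, b=2, c=-3


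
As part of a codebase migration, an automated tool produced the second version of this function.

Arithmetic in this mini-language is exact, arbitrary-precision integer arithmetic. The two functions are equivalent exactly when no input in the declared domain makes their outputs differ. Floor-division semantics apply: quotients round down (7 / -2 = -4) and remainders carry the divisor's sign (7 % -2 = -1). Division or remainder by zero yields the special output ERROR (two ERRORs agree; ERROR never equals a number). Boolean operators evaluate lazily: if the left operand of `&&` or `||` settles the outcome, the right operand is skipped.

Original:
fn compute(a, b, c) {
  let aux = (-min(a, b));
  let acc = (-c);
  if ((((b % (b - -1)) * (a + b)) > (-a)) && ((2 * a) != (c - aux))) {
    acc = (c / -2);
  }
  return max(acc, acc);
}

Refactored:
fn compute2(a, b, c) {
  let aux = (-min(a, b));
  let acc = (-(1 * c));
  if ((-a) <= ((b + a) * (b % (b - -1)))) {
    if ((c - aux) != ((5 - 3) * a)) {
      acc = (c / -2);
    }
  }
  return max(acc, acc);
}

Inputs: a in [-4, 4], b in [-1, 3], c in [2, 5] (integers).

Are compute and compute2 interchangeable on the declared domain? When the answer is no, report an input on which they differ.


These are not equivalent — on a=0, b=0, c=2 the outputs split (-2 vs -1).
compute: aux=0, then acc=-2, then ((((b % (b - -1)) * (a + b)) > (-a)) && ((2 * a) != (c - aux))) is false, then returns -2
compute2: aux=0, then acc=-2, then ((-a) <= ((b + a) * (b % (b - -1)))) is true, then ((c - aux) != ((5 - 3) * a)) is true, then acc=-1, then returns -1
verdict: not equivalent; witness: a=0, b=0, c=2
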